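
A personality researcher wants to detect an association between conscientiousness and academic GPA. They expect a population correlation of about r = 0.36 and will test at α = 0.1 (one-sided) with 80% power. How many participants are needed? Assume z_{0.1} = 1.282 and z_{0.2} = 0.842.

n = 35

Fisher's z: C = ½·ln((1+r)/(1−r)) = ½·ln(2.1250) = 0.3769.
n = ((z_{α} + z_β)/C)² + 3.
(1.282 + 0.842) / 0.3769 = 2.124 / 0.3769 = 5.635.
n = 5.635² + 3 = 31.76 + 3 = 34.8.
Round up.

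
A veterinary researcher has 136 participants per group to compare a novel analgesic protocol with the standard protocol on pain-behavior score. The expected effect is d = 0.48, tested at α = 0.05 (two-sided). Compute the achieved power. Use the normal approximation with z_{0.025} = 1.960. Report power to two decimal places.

For two equal groups, power = Φ(d·√(n/2) − z_{α/2}).
d·√(n/2) = 0.48 × √(136/2) = 0.48 × 8.246 = 3.958.
z_β = 3.958 − 1.960 = 1.998.
Power = Φ(1.998) = 0.977.

power ≈ 0.98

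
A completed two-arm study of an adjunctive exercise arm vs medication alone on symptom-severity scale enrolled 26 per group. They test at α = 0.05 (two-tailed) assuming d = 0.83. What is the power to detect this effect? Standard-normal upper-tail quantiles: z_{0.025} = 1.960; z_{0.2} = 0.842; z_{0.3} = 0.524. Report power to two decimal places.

For two equal groups, power = Φ(d·√(n/2) − z_{α/2}).
d·√(n/2) = 0.83 × √(26/2) = 0.83 × 3.606 = 2.993.
z_β = 2.993 − 1.960 = 1.033.
Power = Φ(1.033) = 0.849.

power ≈ 0.85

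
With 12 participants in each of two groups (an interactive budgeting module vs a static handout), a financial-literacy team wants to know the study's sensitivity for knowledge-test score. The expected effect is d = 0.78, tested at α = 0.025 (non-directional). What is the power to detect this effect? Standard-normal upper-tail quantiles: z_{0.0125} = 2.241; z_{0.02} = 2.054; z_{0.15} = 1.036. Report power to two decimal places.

power ≈ 0.37

For two equal groups, power = Φ(d·√(n/2) − z_{α/2}).
d·√(n/2) = 0.78 × √(12/2) = 0.78 × 2.449 = 1.911.
z_β = 1.911 − 2.241 = -0.330.
Power = Φ(-0.330) = 0.371.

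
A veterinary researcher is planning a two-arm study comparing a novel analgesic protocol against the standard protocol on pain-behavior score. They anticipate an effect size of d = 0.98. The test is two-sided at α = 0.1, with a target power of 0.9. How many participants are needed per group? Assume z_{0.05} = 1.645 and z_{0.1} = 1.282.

For two independent groups with equal n: n = 2·((z_{α/2} + z_β) / d)².
z_{α/2} + z_β = 1.645 + 1.282 = 2.927.
n = 2 × (2.927 / 0.98)² = 2 × 2.987² = 2 × 8.92 = 17.8.
Round up to the next whole participant.

n = 18 per group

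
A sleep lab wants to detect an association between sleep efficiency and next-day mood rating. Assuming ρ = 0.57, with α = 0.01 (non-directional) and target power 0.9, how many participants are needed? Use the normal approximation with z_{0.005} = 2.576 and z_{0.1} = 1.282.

n = 39

Fisher's z: C = ½·ln((1+r)/(1−r)) = ½·ln(3.6512) = 0.6475.
n = ((z_{α/2} + z_β)/C)² + 3.
(2.576 + 1.282) / 0.6475 = 3.858 / 0.6475 = 5.958.
n = 5.958² + 3 = 35.50 + 3 = 38.5.
Round up.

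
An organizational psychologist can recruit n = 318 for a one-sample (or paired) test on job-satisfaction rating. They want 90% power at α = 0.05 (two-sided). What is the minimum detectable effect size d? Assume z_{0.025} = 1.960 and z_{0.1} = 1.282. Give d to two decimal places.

d_min ≈ 0.18

For a single sample (or paired design) of n = 318: d_min = (z_{α/2} + z_β)/√n.
z-sum = 1.960 + 1.282 = 3.242.
d_min = 3.242 / √318 = 3.242 / 17.833 = 0.182.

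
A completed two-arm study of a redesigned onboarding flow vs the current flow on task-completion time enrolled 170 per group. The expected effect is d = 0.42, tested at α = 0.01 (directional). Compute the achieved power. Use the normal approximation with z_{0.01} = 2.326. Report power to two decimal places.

For two equal groups, power = Φ(d·√(n/2) − z_{α}).
d·√(n/2) = 0.42 × √(170/2) = 0.42 × 9.220 = 3.872.
z_β = 3.872 − 2.326 = 1.546.
Power = Φ(1.546) = 0.939.

power ≈ 0.94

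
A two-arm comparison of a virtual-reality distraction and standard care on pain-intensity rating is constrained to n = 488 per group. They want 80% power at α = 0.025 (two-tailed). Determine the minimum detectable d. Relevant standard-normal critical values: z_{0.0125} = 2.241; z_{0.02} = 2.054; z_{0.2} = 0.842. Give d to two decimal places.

d_min ≈ 0.20

For two independent groups of n = 488 each: d_min = (z_{α/2} + z_β)·√(2/n).
z-sum = 2.241 + 0.842 = 3.083.
d_min = 3.083 × √(2/488) = 3.083 × 0.0640 = 0.197.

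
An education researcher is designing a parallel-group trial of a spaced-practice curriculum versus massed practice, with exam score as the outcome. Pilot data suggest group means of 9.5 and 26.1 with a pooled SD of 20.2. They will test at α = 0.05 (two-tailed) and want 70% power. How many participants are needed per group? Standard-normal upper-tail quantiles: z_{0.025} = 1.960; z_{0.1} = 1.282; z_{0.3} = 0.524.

n = 19 per group

Cohen's d = |M₁ − M₂| / SD_pooled = |9.5 − 26.1| / 20.2 = 16.6 / 20.2 = 0.822.
For two independent groups with equal n: n = 2·((z_{α/2} + z_β) / d)².
z_{α/2} + z_β = 1.960 + 0.524 = 2.484.
n = 2 × (2.484 / 0.822)² = 2 × 3.022² = 2 × 9.13 = 18.3.
Round up to the next whole participant.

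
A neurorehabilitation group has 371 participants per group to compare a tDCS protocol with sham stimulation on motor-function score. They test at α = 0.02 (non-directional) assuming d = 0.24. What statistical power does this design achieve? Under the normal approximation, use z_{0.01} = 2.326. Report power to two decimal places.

For two equal groups, power = Φ(d·√(n/2) − z_{α/2}).
d·√(n/2) = 0.24 × √(371/2) = 0.24 × 13.620 = 3.269.
z_β = 3.269 − 2.326 = 0.943.
Power = Φ(0.943) = 0.827.

power ≈ 0.83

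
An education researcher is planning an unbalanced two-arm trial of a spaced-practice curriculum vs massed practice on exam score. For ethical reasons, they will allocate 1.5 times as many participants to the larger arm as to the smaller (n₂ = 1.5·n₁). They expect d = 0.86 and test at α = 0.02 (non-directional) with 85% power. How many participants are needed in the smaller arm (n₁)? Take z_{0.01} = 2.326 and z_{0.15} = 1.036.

With allocation ratio k = n₂/n₁ = 1.5, Var(x̄₁−x̄₂) = σ²(1/n₁ + 1/(k·n₁)) = σ²·(k+1)/(k·n₁).
So n₁ = (1 + 1/k)·((z_{α/2} + z_β)/d)² = 1.667 × (3.362/0.86)².
n₁ = 1.667 × 15.28 = 25.5.
Round up: n₁ = 26, giving n₂ = 1.5 × 26 = 39.

n₁ = 26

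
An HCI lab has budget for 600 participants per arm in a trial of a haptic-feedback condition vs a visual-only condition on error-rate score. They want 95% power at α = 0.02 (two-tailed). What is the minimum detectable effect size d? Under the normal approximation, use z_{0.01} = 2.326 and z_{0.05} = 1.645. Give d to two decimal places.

For two independent groups of n = 600 each: d_min = (z_{α/2} + z_β)·√(2/n).
z-sum = 2.326 + 1.645 = 3.971.
d_min = 3.971 × √(2/600) = 3.971 × 0.0577 = 0.229.

d_min ≈ 0.23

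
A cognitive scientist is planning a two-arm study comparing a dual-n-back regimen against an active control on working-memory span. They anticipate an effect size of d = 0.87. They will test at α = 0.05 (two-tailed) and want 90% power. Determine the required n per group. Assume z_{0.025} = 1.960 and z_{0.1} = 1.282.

For two independent groups with equal n: n = 2·((z_{α/2} + z_β) / d)².
z_{α/2} + z_β = 1.960 + 1.282 = 3.242.
n = 2 × (3.242 / 0.87)² = 2 × 3.726² = 2 × 13.89 = 27.8.
Round up to the next whole participant.

n = 28 per group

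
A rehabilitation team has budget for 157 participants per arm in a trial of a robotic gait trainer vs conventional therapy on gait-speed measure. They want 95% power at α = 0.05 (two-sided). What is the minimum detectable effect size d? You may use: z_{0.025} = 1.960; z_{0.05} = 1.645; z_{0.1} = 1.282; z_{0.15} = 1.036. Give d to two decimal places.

For two independent groups of n = 157 each: d_min = (z_{α/2} + z_β)·√(2/n).
z-sum = 1.960 + 1.645 = 3.605.
d_min = 3.605 × √(2/157) = 3.605 × 0.1129 = 0.407.

d_min ≈ 0.41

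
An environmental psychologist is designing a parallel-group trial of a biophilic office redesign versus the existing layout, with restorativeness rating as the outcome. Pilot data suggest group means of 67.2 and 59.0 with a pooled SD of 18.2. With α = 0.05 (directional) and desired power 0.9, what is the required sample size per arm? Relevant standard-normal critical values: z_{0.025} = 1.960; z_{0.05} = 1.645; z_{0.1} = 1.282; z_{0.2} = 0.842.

Cohen's d = |M₁ − M₂| / SD_pooled = |67.2 − 59.0| / 18.2 = 8.2 / 18.2 = 0.451.
For two independent groups with equal n: n = 2·((z_{α} + z_β) / d)².
z_{α} + z_β = 1.645 + 1.282 = 2.927.
n = 2 × (2.927 / 0.451)² = 2 × 6.490² = 2 × 42.12 = 84.2.
Round up to the next whole participant.

n = 85 per group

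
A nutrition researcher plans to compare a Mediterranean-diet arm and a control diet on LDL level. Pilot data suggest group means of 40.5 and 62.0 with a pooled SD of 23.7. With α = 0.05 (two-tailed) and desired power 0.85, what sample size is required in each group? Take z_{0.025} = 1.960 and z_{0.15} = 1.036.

Cohen's d = |M₁ − M₂| / SD_pooled = |40.5 − 62.0| / 23.7 = 21.5 / 23.7 = 0.907.
For two independent groups with equal n: n = 2·((z_{α/2} + z_β) / d)².
z_{α/2} + z_β = 1.960 + 1.036 = 2.996.
n = 2 × (2.996 / 0.907)² = 2 × 3.303² = 2 × 10.91 = 21.8.
Round up to the next whole participant.

n = 22 per group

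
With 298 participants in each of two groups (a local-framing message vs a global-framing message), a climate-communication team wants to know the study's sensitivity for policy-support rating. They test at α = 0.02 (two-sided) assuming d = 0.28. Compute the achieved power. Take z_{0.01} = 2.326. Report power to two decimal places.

For two equal groups, power = Φ(d·√(n/2) − z_{α/2}).
d·√(n/2) = 0.28 × √(298/2) = 0.28 × 12.207 = 3.418.
z_β = 3.418 − 2.326 = 1.092.
Power = Φ(1.092) = 0.863.

power ≈ 0.86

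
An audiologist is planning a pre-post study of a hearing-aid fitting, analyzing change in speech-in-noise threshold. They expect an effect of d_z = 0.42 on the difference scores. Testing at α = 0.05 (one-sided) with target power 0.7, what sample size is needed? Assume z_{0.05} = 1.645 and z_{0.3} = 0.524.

For a paired (one-sample on differences) test: n = ((z_{α} + z_β) / d)².
z_{α} + z_β = 1.645 + 0.524 = 2.169.
n = (2.169 / 0.42)² = 5.164² = 26.67.
Round up.

n = 27 pairs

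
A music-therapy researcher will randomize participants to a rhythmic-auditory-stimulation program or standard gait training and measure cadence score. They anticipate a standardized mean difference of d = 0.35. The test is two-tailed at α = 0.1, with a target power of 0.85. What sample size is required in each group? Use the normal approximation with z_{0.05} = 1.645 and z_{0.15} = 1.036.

For two independent groups with equal n: n = 2·((z_{α/2} + z_β) / d)².
z_{α/2} + z_β = 1.645 + 1.036 = 2.681.
n = 2 × (2.681 / 0.35)² = 2 × 7.660² = 2 × 58.68 = 117.4.
Round up to the next whole participant.

n = 118 per group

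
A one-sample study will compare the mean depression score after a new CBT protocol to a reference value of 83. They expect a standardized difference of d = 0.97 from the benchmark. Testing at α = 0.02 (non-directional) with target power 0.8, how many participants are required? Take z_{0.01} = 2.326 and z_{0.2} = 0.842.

n = 11

For a one-sample test: n = ((z_{α/2} + z_β) / d)².
z_{α/2} + z_β = 2.326 + 0.842 = 3.168.
n = (3.168 / 0.97)² = 3.266² = 10.67.
Round up.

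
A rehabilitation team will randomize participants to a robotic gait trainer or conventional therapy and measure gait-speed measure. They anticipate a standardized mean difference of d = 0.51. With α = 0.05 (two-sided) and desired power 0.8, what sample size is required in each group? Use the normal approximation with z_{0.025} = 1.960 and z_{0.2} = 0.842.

n = 61 per group

For two independent groups with equal n: n = 2·((z_{α/2} + z_β) / d)².
z_{α/2} + z_β = 1.960 + 0.842 = 2.802.
n = 2 × (2.802 / 0.51)² = 2 × 5.494² = 2 × 30.19 = 60.4.
Round up to the next whole participant.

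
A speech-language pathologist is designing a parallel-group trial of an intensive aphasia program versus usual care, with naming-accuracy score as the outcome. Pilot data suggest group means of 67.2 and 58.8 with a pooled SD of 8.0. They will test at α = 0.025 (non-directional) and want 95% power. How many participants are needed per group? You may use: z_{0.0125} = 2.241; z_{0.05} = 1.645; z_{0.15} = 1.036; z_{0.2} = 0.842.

Cohen's d = |M₁ − M₂| / SD_pooled = |67.2 − 58.8| / 8.0 = 8.4 / 8.0 = 1.050.
For two independent groups with equal n: n = 2·((z_{α/2} + z_β) / d)².
z_{α/2} + z_β = 2.241 + 1.645 = 3.886.
n = 2 × (3.886 / 1.050)² = 2 × 3.701² = 2 × 13.70 = 27.4.
Round up to the next whole participant.

n = 28 per group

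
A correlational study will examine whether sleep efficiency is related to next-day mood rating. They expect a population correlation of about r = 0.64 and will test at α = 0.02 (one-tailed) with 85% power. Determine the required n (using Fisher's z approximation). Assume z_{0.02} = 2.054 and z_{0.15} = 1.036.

n = 20

Fisher's z: C = ½·ln((1+r)/(1−r)) = ½·ln(4.5556) = 0.7582.
n = ((z_{α} + z_β)/C)² + 3.
(2.054 + 1.036) / 0.7582 = 3.090 / 0.7582 = 4.075.
n = 4.075² + 3 = 16.61 + 3 = 19.6.
Round up.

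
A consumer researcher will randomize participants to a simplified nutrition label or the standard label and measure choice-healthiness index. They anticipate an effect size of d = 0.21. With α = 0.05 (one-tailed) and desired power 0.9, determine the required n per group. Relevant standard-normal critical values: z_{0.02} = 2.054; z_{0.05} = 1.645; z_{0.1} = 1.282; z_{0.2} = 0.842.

n = 389 per group

For two independent groups with equal n: n = 2·((z_{α} + z_β) / d)².
z_{α} + z_β = 1.645 + 1.282 = 2.927.
n = 2 × (2.927 / 0.21)² = 2 × 13.938² = 2 × 194.27 = 388.5.
Round up to the next whole participant.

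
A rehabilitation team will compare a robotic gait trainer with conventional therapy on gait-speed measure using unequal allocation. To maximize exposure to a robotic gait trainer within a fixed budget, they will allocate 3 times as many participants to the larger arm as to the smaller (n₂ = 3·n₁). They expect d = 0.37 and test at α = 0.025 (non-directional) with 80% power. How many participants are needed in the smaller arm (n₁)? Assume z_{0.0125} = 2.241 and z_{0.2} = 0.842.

With allocation ratio k = n₂/n₁ = 3, Var(x̄₁−x̄₂) = σ²(1/n₁ + 1/(k·n₁)) = σ²·(k+1)/(k·n₁).
So n₁ = (1 + 1/k)·((z_{α/2} + z_β)/d)² = 1.333 × (3.083/0.37)².
n₁ = 1.333 × 69.43 = 92.6.
Round up: n₁ = 93, giving n₂ = 3 × 93 = 279.

n₁ = 93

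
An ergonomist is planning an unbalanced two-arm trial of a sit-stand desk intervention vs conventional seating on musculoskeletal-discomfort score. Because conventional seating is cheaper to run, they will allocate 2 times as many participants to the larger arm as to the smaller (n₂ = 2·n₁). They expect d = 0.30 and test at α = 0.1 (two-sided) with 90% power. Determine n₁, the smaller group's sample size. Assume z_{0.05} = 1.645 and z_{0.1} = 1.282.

n₁ = 143

With allocation ratio k = n₂/n₁ = 2, Var(x̄₁−x̄₂) = σ²(1/n₁ + 1/(k·n₁)) = σ²·(k+1)/(k·n₁).
So n₁ = (1 + 1/k)·((z_{α/2} + z_β)/d)² = 1.500 × (2.927/0.30)².
n₁ = 1.500 × 95.19 = 142.8.
Round up: n₁ = 143, giving n₂ = 2 × 143 = 286.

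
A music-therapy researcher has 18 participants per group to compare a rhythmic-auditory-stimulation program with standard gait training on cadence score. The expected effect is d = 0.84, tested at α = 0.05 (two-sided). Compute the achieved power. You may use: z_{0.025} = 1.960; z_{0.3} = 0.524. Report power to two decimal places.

For two equal groups, power = Φ(d·√(n/2) − z_{α/2}).
d·√(n/2) = 0.84 × √(18/2) = 0.84 × 3.000 = 2.520.
z_β = 2.520 − 1.960 = 0.560.
Power = Φ(0.560) = 0.712.

power ≈ 0.71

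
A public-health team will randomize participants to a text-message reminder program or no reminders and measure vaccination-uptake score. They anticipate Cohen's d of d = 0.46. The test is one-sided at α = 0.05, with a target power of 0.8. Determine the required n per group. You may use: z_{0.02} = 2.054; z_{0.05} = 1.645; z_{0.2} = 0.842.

For two independent groups with equal n: n = 2·((z_{α} + z_β) / d)².
z_{α} + z_β = 1.645 + 0.842 = 2.487.
n = 2 × (2.487 / 0.46)² = 2 × 5.407² = 2 × 29.23 = 58.5.
Round up to the next whole participant.

n = 59 per group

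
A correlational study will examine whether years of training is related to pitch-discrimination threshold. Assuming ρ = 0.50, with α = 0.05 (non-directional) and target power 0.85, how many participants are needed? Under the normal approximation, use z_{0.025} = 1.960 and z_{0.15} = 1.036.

n = 33

Fisher's z: C = ½·ln((1+r)/(1−r)) = ½·ln(3.0000) = 0.5493.
n = ((z_{α/2} + z_β)/C)² + 3.
(1.960 + 1.036) / 0.5493 = 2.996 / 0.5493 = 5.454.
n = 5.454² + 3 = 29.75 + 3 = 32.7.
Round up.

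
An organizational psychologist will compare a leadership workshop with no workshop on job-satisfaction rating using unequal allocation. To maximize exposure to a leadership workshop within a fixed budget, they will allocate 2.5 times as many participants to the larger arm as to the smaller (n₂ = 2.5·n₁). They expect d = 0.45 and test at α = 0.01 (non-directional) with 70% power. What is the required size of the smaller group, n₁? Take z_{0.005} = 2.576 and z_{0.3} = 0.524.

With allocation ratio k = n₂/n₁ = 2.5, Var(x̄₁−x̄₂) = σ²(1/n₁ + 1/(k·n₁)) = σ²·(k+1)/(k·n₁).
So n₁ = (1 + 1/k)·((z_{α/2} + z_β)/d)² = 1.400 × (3.100/0.45)².
n₁ = 1.400 × 47.46 = 66.4.
Round up: n₁ = 67, giving n₂ = ⌈2.5 × 67⌉ = ⌈167.5⌉ = 168.

n₁ = 67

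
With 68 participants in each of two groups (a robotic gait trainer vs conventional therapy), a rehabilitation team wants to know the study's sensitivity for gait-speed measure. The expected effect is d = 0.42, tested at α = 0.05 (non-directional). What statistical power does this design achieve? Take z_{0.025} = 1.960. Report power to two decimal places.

For two equal groups, power = Φ(d·√(n/2) − z_{α/2}).
d·√(n/2) = 0.42 × √(68/2) = 0.42 × 5.831 = 2.449.
z_β = 2.449 − 1.960 = 0.489.
Power = Φ(0.489) = 0.688.

power ≈ 0.69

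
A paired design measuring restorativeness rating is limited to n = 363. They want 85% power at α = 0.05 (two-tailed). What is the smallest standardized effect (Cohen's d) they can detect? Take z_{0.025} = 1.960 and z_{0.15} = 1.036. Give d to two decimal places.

For a single sample (or paired design) of n = 363: d_min = (z_{α/2} + z_β)/√n.
z-sum = 1.960 + 1.036 = 2.996.
d_min = 2.996 / √363 = 2.996 / 19.053 = 0.157.

d_min ≈ 0.16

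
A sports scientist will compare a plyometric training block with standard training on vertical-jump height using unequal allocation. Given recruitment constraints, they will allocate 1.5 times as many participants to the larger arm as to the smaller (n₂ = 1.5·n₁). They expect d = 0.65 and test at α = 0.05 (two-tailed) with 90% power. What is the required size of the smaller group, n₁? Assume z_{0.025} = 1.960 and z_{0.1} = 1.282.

n₁ = 42

With allocation ratio k = n₂/n₁ = 1.5, Var(x̄₁−x̄₂) = σ²(1/n₁ + 1/(k·n₁)) = σ²·(k+1)/(k·n₁).
So n₁ = (1 + 1/k)·((z_{α/2} + z_β)/d)² = 1.667 × (3.242/0.65)².
n₁ = 1.667 × 24.88 = 41.5.
Round up: n₁ = 42, giving n₂ = 1.5 × 42 = 63.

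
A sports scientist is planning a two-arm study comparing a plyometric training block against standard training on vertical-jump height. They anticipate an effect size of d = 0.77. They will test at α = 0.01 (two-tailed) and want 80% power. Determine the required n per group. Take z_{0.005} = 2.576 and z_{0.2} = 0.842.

For two independent groups with equal n: n = 2·((z_{α/2} + z_β) / d)².
z_{α/2} + z_β = 2.576 + 0.842 = 3.418.
n = 2 × (3.418 / 0.77)² = 2 × 4.439² = 2 × 19.70 = 39.4.
Round up to the next whole participant.

n = 40 per group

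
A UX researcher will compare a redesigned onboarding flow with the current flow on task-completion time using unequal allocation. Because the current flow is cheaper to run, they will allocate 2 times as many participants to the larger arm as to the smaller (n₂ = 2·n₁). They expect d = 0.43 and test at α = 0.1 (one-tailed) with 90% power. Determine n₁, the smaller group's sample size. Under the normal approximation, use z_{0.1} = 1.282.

n₁ = 54

With allocation ratio k = n₂/n₁ = 2, Var(x̄₁−x̄₂) = σ²(1/n₁ + 1/(k·n₁)) = σ²·(k+1)/(k·n₁).
So n₁ = (1 + 1/k)·((z_{α} + z_β)/d)² = 1.500 × (2.564/0.43)².
n₁ = 1.500 × 35.55 = 53.3.
Round up: n₁ = 54, giving n₂ = 2 × 54 = 108.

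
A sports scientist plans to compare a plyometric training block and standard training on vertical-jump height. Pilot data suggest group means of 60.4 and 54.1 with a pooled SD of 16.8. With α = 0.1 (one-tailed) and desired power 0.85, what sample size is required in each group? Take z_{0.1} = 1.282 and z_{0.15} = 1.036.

Cohen's d = |M₁ − M₂| / SD_pooled = |60.4 − 54.1| / 16.8 = 6.3 / 16.8 = 0.375.
For two independent groups with equal n: n = 2·((z_{α} + z_β) / d)².
z_{α} + z_β = 1.282 + 1.036 = 2.318.
n = 2 × (2.318 / 0.375)² = 2 × 6.181² = 2 × 38.21 = 76.4.
Round up to the next whole participant.

n = 77 per group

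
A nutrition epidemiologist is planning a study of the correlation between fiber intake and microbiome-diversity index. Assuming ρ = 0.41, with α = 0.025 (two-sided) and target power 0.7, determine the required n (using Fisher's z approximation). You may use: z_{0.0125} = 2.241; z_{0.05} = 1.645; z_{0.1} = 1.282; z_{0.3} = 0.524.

Fisher's z: C = ½·ln((1+r)/(1−r)) = ½·ln(2.3898) = 0.4356.
n = ((z_{α/2} + z_β)/C)² + 3.
(2.241 + 0.524) / 0.4356 = 2.765 / 0.4356 = 6.348.
n = 6.348² + 3 = 40.29 + 3 = 43.3.
Round up.

n = 44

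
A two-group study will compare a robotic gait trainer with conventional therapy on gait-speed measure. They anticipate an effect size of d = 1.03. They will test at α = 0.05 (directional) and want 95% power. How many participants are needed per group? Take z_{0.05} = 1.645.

n = 21 per group

For two independent groups with equal n: n = 2·((z_{α} + z_β) / d)².
z_{α} + z_β = 1.645 + 1.645 = 3.290.
n = 2 × (3.290 / 1.03)² = 2 × 3.194² = 2 × 10.20 = 20.4.
Round up to the next whole participant.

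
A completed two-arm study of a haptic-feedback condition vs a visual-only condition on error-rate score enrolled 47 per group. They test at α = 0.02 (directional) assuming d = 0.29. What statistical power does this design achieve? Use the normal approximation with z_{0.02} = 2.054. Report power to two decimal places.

For two equal groups, power = Φ(d·√(n/2) − z_{α}).
d·√(n/2) = 0.29 × √(47/2) = 0.29 × 4.848 = 1.406.
z_β = 1.406 − 2.054 = -0.648.
Power = Φ(-0.648) = 0.258.

power ≈ 0.26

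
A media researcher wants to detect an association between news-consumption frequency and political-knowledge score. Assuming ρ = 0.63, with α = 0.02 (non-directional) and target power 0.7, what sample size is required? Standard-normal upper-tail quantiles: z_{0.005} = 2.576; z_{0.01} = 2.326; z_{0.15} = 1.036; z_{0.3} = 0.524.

n = 18

Fisher's z: C = ½·ln((1+r)/(1−r)) = ½·ln(4.4054) = 0.7414.
n = ((z_{α/2} + z_β)/C)² + 3.
(2.326 + 0.524) / 0.7414 = 2.850 / 0.7414 = 3.844.
n = 3.844² + 3 = 14.78 + 3 = 17.8.
Round up.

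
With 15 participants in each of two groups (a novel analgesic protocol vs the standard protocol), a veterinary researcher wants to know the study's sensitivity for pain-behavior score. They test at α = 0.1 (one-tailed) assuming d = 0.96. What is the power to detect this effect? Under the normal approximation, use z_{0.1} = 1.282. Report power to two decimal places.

For two equal groups, power = Φ(d·√(n/2) − z_{α}).
d·√(n/2) = 0.96 × √(15/2) = 0.96 × 2.739 = 2.629.
z_β = 2.629 − 1.282 = 1.347.
Power = Φ(1.347) = 0.911.

power ≈ 0.91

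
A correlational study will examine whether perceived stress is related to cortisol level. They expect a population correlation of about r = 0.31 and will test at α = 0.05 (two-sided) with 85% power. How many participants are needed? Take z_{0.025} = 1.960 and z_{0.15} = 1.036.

n = 91

Fisher's z: C = ½·ln((1+r)/(1−r)) = ½·ln(1.8986) = 0.3205.
n = ((z_{α/2} + z_β)/C)² + 3.
(1.960 + 1.036) / 0.3205 = 2.996 / 0.3205 = 9.348.
n = 9.348² + 3 = 87.38 + 3 = 90.4.
Round up.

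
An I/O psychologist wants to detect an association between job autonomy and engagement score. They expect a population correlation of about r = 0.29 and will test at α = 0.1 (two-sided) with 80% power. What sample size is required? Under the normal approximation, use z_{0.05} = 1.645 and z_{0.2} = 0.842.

n = 73

Fisher's z: C = ½·ln((1+r)/(1−r)) = ½·ln(1.8169) = 0.2986.
n = ((z_{α/2} + z_β)/C)² + 3.
(1.645 + 0.842) / 0.2986 = 2.487 / 0.2986 = 8.329.
n = 8.329² + 3 = 69.37 + 3 = 72.4.
Round up.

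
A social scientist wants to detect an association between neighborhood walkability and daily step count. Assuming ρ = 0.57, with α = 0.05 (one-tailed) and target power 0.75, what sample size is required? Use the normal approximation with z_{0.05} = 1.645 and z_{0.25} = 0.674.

Fisher's z: C = ½·ln((1+r)/(1−r)) = ½·ln(3.6512) = 0.6475.
n = ((z_{α} + z_β)/C)² + 3.
(1.645 + 0.674) / 0.6475 = 2.319 / 0.6475 = 3.581.
n = 3.581² + 3 = 12.83 + 3 = 15.8.
Round up.

n = 16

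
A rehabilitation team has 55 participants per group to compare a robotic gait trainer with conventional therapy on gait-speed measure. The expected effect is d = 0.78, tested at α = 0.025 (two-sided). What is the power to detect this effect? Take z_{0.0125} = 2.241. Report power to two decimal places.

For two equal groups, power = Φ(d·√(n/2) − z_{α/2}).
d·√(n/2) = 0.78 × √(55/2) = 0.78 × 5.244 = 4.090.
z_β = 4.090 − 2.241 = 1.849.
Power = Φ(1.849) = 0.968.

power ≈ 0.97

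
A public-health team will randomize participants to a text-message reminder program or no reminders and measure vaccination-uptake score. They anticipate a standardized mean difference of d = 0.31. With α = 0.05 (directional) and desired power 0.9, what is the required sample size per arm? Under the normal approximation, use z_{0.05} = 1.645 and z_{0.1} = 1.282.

For two independent groups with equal n: n = 2·((z_{α} + z_β) / d)².
z_{α} + z_β = 1.645 + 1.282 = 2.927.
n = 2 × (2.927 / 0.31)² = 2 × 9.442² = 2 × 89.15 = 178.3.
Round up to the next whole participant.

n = 179 per group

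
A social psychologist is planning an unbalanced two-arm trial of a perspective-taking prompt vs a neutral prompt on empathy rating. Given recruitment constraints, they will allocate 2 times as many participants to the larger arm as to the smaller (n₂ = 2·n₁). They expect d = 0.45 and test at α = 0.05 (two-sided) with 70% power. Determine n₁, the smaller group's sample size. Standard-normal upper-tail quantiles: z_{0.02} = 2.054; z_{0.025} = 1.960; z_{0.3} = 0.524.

n₁ = 46

With allocation ratio k = n₂/n₁ = 2, Var(x̄₁−x̄₂) = σ²(1/n₁ + 1/(k·n₁)) = σ²·(k+1)/(k·n₁).
So n₁ = (1 + 1/k)·((z_{α/2} + z_β)/d)² = 1.500 × (2.484/0.45)².
n₁ = 1.500 × 30.47 = 45.7.
Round up: n₁ = 46, giving n₂ = 2 × 46 = 92.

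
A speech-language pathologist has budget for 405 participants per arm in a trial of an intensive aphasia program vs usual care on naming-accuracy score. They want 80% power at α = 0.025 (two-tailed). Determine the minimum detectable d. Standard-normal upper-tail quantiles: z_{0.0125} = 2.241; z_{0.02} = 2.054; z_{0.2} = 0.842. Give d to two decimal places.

d_min ≈ 0.22

For two independent groups of n = 405 each: d_min = (z_{α/2} + z_β)·√(2/n).
z-sum = 2.241 + 0.842 = 3.083.
d_min = 3.083 × √(2/405) = 3.083 × 0.0703 = 0.217.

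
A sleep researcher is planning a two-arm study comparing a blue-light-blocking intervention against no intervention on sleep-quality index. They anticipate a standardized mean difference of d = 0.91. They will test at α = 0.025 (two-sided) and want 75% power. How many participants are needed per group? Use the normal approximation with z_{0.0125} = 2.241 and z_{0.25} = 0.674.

For two independent groups with equal n: n = 2·((z_{α/2} + z_β) / d)².
z_{α/2} + z_β = 2.241 + 0.674 = 2.915.
n = 2 × (2.915 / 0.91)² = 2 × 3.203² = 2 × 10.26 = 20.5.
Round up to the next whole participant.

n = 21 per group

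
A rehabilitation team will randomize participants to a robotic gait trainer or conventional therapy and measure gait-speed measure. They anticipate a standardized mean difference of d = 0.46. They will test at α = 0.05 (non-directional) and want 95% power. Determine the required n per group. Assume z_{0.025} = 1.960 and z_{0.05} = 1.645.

n = 123 per group

For two independent groups with equal n: n = 2·((z_{α/2} + z_β) / d)².
z_{α/2} + z_β = 1.960 + 1.645 = 3.605.
n = 2 × (3.605 / 0.46)² = 2 × 7.837² = 2 × 61.42 = 122.8.
Round up to the next whole participant.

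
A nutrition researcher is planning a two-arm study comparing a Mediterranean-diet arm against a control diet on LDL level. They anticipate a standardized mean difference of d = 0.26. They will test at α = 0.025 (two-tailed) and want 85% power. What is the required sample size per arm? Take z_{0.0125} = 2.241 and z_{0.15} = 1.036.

n = 318 per group

For two independent groups with equal n: n = 2·((z_{α/2} + z_β) / d)².
z_{α/2} + z_β = 2.241 + 1.036 = 3.277.
n = 2 × (3.277 / 0.26)² = 2 × 12.604² = 2 × 158.86 = 317.7.
Round up to the next whole participant.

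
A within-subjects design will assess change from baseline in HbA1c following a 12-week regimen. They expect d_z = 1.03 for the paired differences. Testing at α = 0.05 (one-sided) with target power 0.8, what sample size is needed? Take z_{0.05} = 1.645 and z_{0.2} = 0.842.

For a paired (one-sample on differences) test: n = ((z_{α} + z_β) / d)².
z_{α} + z_β = 1.645 + 0.842 = 2.487.
n = (2.487 / 1.03)² = 2.415² = 5.83.
Round up.

n = 6 pairs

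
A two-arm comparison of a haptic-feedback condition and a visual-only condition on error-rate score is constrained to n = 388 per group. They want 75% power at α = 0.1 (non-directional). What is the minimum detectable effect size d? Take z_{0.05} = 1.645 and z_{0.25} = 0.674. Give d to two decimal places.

For two independent groups of n = 388 each: d_min = (z_{α/2} + z_β)·√(2/n).
z-sum = 1.645 + 0.674 = 2.319.
d_min = 2.319 × √(2/388) = 2.319 × 0.0718 = 0.166.

d_min ≈ 0.17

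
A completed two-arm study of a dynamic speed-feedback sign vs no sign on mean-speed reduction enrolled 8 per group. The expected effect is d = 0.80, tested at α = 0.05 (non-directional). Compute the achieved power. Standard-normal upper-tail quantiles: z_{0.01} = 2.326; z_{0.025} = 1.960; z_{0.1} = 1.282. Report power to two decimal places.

power ≈ 0.36

For two equal groups, power = Φ(d·√(n/2) − z_{α/2}).
d·√(n/2) = 0.80 × √(8/2) = 0.80 × 2.000 = 1.600.
z_β = 1.600 − 1.960 = -0.360.
Power = Φ(-0.360) = 0.359.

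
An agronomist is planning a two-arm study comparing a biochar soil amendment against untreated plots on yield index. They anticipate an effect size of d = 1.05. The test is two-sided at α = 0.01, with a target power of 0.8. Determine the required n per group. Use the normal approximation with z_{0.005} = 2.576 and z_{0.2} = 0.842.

For two independent groups with equal n: n = 2·((z_{α/2} + z_β) / d)².
z_{α/2} + z_β = 2.576 + 0.842 = 3.418.
n = 2 × (3.418 / 1.05)² = 2 × 3.255² = 2 × 10.60 = 21.2.
Round up to the next whole participant.

n = 22 per group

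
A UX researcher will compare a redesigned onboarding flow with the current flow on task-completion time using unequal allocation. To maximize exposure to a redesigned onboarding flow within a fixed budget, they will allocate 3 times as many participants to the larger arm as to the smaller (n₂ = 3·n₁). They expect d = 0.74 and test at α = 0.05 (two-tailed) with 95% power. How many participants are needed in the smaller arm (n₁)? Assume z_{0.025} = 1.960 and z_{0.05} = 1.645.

n₁ = 32

With allocation ratio k = n₂/n₁ = 3, Var(x̄₁−x̄₂) = σ²(1/n₁ + 1/(k·n₁)) = σ²·(k+1)/(k·n₁).
So n₁ = (1 + 1/k)·((z_{α/2} + z_β)/d)² = 1.333 × (3.605/0.74)².
n₁ = 1.333 × 23.73 = 31.6.
Round up: n₁ = 32, giving n₂ = 3 × 32 = 96.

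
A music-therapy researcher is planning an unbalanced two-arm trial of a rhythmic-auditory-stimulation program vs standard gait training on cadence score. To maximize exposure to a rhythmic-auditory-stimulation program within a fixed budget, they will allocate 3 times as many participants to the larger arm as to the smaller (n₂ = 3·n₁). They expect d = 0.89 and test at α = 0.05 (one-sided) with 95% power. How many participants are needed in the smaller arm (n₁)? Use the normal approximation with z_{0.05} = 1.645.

With allocation ratio k = n₂/n₁ = 3, Var(x̄₁−x̄₂) = σ²(1/n₁ + 1/(k·n₁)) = σ²·(k+1)/(k·n₁).
So n₁ = (1 + 1/k)·((z_{α} + z_β)/d)² = 1.333 × (3.290/0.89)².
n₁ = 1.333 × 13.67 = 18.2.
Round up: n₁ = 19, giving n₂ = 3 × 19 = 57.

n₁ = 19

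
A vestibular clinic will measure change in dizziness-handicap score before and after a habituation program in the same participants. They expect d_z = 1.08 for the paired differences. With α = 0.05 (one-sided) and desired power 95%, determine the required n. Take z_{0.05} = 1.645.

For a paired (one-sample on differences) test: n = ((z_{α} + z_β) / d)².
z_{α} + z_β = 1.645 + 1.645 = 3.290.
n = (3.290 / 1.08)² = 3.046² = 9.28.
Round up.

n = 10 pairs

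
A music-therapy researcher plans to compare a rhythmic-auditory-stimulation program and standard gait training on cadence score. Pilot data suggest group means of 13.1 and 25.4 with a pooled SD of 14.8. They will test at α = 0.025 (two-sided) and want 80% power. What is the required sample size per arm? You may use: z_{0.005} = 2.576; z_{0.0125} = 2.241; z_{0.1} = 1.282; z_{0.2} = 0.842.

Cohen's d = |M₁ − M₂| / SD_pooled = |13.1 − 25.4| / 14.8 = 12.3 / 14.8 = 0.831.
For two independent groups with equal n: n = 2·((z_{α/2} + z_β) / d)².
z_{α/2} + z_β = 2.241 + 0.842 = 3.083.
n = 2 × (3.083 / 0.831)² = 2 × 3.710² = 2 × 13.76 = 27.5.
Round up to the next whole participant.

n = 28 per group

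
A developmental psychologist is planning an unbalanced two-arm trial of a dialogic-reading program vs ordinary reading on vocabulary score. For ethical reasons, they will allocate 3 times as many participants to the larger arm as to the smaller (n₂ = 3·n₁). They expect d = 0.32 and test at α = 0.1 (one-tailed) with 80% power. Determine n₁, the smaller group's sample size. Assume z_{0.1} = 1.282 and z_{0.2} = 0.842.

With allocation ratio k = n₂/n₁ = 3, Var(x̄₁−x̄₂) = σ²(1/n₁ + 1/(k·n₁)) = σ²·(k+1)/(k·n₁).
So n₁ = (1 + 1/k)·((z_{α} + z_β)/d)² = 1.333 × (2.124/0.32)².
n₁ = 1.333 × 44.06 = 58.7.
Round up: n₁ = 59, giving n₂ = 3 × 59 = 177.

n₁ = 59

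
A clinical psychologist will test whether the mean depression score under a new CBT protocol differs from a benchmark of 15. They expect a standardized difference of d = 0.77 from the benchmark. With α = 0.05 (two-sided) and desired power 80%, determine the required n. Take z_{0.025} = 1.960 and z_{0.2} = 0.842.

n = 14

For a one-sample test: n = ((z_{α/2} + z_β) / d)².
z_{α/2} + z_β = 1.960 + 0.842 = 2.802.
n = (2.802 / 0.77)² = 3.639² = 13.24.
Round up.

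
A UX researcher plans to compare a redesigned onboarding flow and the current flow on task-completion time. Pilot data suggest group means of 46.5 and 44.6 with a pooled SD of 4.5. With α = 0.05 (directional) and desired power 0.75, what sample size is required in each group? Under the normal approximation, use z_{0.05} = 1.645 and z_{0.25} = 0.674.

n = 61 per group

Cohen's d = |M₁ − M₂| / SD_pooled = |46.5 − 44.6| / 4.5 = 1.9 / 4.5 = 0.422.
For two independent groups with equal n: n = 2·((z_{α} + z_β) / d)².
z_{α} + z_β = 1.645 + 0.674 = 2.319.
n = 2 × (2.319 / 0.422)² = 2 × 5.495² = 2 × 30.20 = 60.4.
Round up to the next whole participant.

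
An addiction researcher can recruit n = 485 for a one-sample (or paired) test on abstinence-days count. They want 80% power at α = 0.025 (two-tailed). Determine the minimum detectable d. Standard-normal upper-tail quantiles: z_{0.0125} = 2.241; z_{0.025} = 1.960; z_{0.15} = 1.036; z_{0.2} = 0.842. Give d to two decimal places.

d_min ≈ 0.14

For a single sample (or paired design) of n = 485: d_min = (z_{α/2} + z_β)/√n.
z-sum = 2.241 + 0.842 = 3.083.
d_min = 3.083 / √485 = 3.083 / 22.023 = 0.140.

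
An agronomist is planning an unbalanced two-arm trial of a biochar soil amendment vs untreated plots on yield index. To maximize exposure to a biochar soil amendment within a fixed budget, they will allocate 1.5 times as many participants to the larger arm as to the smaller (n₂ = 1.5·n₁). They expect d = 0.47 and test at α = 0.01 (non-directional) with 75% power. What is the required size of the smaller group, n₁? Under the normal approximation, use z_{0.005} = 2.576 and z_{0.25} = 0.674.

With allocation ratio k = n₂/n₁ = 1.5, Var(x̄₁−x̄₂) = σ²(1/n₁ + 1/(k·n₁)) = σ²·(k+1)/(k·n₁).
So n₁ = (1 + 1/k)·((z_{α/2} + z_β)/d)² = 1.667 × (3.250/0.47)².
n₁ = 1.667 × 47.82 = 79.7.
Round up: n₁ = 80, giving n₂ = 1.5 × 80 = 120.

n₁ = 80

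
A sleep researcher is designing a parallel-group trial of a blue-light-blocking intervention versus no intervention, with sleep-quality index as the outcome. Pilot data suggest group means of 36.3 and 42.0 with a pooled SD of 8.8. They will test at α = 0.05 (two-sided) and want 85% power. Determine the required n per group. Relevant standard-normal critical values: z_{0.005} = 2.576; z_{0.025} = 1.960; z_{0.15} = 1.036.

n = 43 per group

Cohen's d = |M₁ − M₂| / SD_pooled = |36.3 − 42.0| / 8.8 = 5.7 / 8.8 = 0.648.
For two independent groups with equal n: n = 2·((z_{α/2} + z_β) / d)².
z_{α/2} + z_β = 1.960 + 1.036 = 2.996.
n = 2 × (2.996 / 0.648)² = 2 × 4.623² = 2 × 21.38 = 42.8.
Round up to the next whole participant.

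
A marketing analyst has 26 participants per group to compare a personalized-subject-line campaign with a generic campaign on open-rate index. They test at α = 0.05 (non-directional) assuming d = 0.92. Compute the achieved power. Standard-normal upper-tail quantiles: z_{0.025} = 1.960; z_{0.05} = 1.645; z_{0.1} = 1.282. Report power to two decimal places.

For two equal groups, power = Φ(d·√(n/2) − z_{α/2}).
d·√(n/2) = 0.92 × √(26/2) = 0.92 × 3.606 = 3.317.
z_β = 3.317 − 1.960 = 1.357.
Power = Φ(1.357) = 0.913.

power ≈ 0.91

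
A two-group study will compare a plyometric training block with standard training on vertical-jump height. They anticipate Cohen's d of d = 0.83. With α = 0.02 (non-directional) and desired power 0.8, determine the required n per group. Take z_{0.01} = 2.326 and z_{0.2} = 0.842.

For two independent groups with equal n: n = 2·((z_{α/2} + z_β) / d)².
z_{α/2} + z_β = 2.326 + 0.842 = 3.168.
n = 2 × (3.168 / 0.83)² = 2 × 3.817² = 2 × 14.57 = 29.1.
Round up to the next whole participant.

n = 30 per group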